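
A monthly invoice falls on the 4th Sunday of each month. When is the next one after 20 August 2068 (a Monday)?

26 August 2068

August 2068 starts on a Wednesday; its first Sunday is the 5th, so the 4th Sunday is the 26th — 26 August 2068.
26 August 2068 is after 20 August 2068, so that is the next one.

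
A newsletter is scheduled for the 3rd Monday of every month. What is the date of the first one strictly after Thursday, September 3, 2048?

September 2048 starts on a Tuesday; its first Monday is the 7th, so the 3rd Monday is the 21st — September 21, 2048.
September 21, 2048 is after September 3, 2048, so that is the next one.

September 21, 2048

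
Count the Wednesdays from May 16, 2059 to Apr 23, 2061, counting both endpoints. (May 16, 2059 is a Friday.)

May 16, 2059 is a Friday; the first Wednesday on or after it is May 21, 2059 (5 days later).
From May 21, 2059 to Apr 23, 2061: 224 + 366 + 113 = 703 days (rest of 2059, 2060, to Apr 23, 2061 in 2061).
703 ÷ 7 = 100 full weeks with remainder 3, so 100 more Wednesdays after the first → 101.

101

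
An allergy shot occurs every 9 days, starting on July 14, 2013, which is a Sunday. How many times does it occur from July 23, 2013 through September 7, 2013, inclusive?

6

Occurrences land 9·i days after July 14, 2013 for i = 0, 1, 2, …
July 23, 2013 is 9 days after the start; 9 ÷ 9 = 1 remainder 0. First occurrence in the window: #2 on July 23, 2013 (1×9 = 9 days in).
September 7, 2013 is 55 days after the start; 55 ÷ 9 = 6 remainder 1. Last occurrence in the window: #7 on September 6, 2013.
Occurrences #2 through #7: 6 in total.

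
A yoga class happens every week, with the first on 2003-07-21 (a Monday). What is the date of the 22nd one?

The 22nd occurrence is 21 intervals after the first: 21 × 7 = 147 days after 2003-07-21.
July has 31 days — 10 days to the end of July leaves 137.
August has 31 days (106 left).
September has 30 days (76 left).
October has 31 days (45 left).
November has 30 days (15 left).
15 days into December → 2003-12-15.

2003-12-15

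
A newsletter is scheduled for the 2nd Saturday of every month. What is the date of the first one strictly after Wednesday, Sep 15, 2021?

Sep 2021 starts on a Wednesday; its first Saturday is the 4th, so the 2nd Saturday is the 11th — Sep 11, 2021.
That is not after Sep 15, 2021, so look at Oct 2021.
Oct 2021 starts on a Friday; its first Saturday is the 2nd, so the 2nd Saturday is the 9th — Oct 9, 2021.

Oct 9, 2021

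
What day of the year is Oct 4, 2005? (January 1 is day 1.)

277

Days in months before Oct: 31 + 28 + 31 + 30 + 31 + 30 + 31 + 31 + 30 = 273.
Plus 4 days into Oct → day 277.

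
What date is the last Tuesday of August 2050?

30 August 2050

August 2050 begins on a Monday, so the first Tuesday is August 2 (1 day later).
August 2050 has 31 days. Adding weeks: 2, 9, 16, 23, 30 — the last one ≤ 31 is the 30th.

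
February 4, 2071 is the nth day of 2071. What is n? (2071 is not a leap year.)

35

Days in months before February: 31 = 31.
Plus 4 days into February → day 35.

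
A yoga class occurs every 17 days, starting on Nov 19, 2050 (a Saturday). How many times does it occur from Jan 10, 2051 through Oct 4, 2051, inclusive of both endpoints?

15

Occurrences land 17·i days after Nov 19, 2050 for i = 0, 1, 2, …
Jan 10, 2051 is 52 days after the start; 52 ÷ 17 = 3 remainder 1; since the remainder is 1, round up to i = 4. First occurrence in the window: #5 on Jan 26, 2051 (4×17 = 68 days in).
Oct 4, 2051 is 319 days after the start; 319 ÷ 17 = 18 remainder 13. Last occurrence in the window: #19 on Sep 21, 2051.
Occurrences #5 through #19: 15 in total.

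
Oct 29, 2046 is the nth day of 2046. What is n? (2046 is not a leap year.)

302

Days in months before Oct: 31 + 28 + 31 + 30 + 31 + 30 + 31 + 31 + 30 = 273.
Plus 29 days into Oct → day 302.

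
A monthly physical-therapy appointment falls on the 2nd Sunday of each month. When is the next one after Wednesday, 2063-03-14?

March 2063 starts on a Thursday; its first Sunday is the 4th, so the 2nd Sunday is the 11th — 2063-03-11.
That is not after 2063-03-14, so look at April 2063.
April 2063 starts on a Sunday; its first Sunday is the 1st, so the 2nd Sunday is the 8th — 2063-04-08.

2063-04-08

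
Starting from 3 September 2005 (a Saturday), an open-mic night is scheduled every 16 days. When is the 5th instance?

The 5th occurrence is 4 intervals after the first: 4 × 16 = 64 days after 3 September 2005.
September has 30 days — 27 days to the end of September leaves 37.
October has 31 days (6 left).
6 days into November → 6 November 2005.

6 November 2005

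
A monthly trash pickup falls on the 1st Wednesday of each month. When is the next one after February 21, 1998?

March 4, 1998

February 1998 starts on a Sunday, so its 1st Wednesday is February 4, 1998 (3 days in).
That is not after February 21, 1998, so look at March 1998.
March 1998 starts on a Sunday, so its 1st Wednesday is March 4, 1998 (3 days in).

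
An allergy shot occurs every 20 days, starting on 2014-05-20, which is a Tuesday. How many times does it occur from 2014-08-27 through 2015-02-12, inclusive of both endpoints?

9

Occurrences land 20·i days after 2014-05-20 for i = 0, 1, 2, …
2014-08-27 is 99 days after the start; 99 ÷ 20 = 4 remainder 19; since the remainder is 19, round up to i = 5. First occurrence in the window: #6 on 2014-08-28 (5×20 = 100 days in).
2015-02-12 is 268 days after the start; 268 ÷ 20 = 13 remainder 8. Last occurrence in the window: #14 on 2015-02-04.
Occurrences #6 through #14: 9 in total.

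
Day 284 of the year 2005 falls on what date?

Oct 11, 2005

Jan has 31 days (284 − 31 = 253 remain).
Feb has 28 days (253 − 28 = 225 remain).
Mar has 31 days (225 − 31 = 194 remain).
Apr has 30 days (194 − 30 = 164 remain).
May has 31 days (164 − 31 = 133 remain).
Jun has 30 days (133 − 30 = 103 remain).
Jul has 31 days (103 − 31 = 72 remain).
Aug has 31 days (72 − 31 = 41 remain).
Sep has 30 days (41 − 30 = 11 remain).
11 into Oct → Oct 11.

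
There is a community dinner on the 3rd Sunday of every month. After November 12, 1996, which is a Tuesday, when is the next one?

November 17, 1996

November 1996 starts on a Friday; its first Sunday is the 3rd, so the 3rd Sunday is the 17th — November 17, 1996.
November 17, 1996 is after November 12, 1996, so that is the next one.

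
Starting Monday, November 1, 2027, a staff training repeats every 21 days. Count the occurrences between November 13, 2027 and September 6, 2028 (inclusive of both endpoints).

14

Occurrences land 21·i days after November 1, 2027 for i = 0, 1, 2, …
November 13, 2027 is 12 days after the start; 12 ÷ 21 = 0 remainder 12; since the remainder is 12, round up to i = 1. First occurrence in the window: #2 on November 22, 2027 (1×21 = 21 days in).
September 6, 2028 is 310 days after the start; 310 ÷ 21 = 14 remainder 16. Last occurrence in the window: #15 on August 21, 2028.
Occurrences #2 through #15: 14 in total.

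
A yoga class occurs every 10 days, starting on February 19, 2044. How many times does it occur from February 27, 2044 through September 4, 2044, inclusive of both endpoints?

19

Occurrences land 10·i days after February 19, 2044 for i = 0, 1, 2, …
February 27, 2044 is 8 days after the start; 8 ÷ 10 = 0 remainder 8; since the remainder is 8, round up to i = 1. First occurrence in the window: #2 on February 29, 2044 (1×10 = 10 days in).
September 4, 2044 is 198 days after the start; 198 ÷ 10 = 19 remainder 8. Last occurrence in the window: #20 on August 27, 2044.
Occurrences #2 through #20: 19 in total.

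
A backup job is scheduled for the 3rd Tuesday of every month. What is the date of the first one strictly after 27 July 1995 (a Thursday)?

15 August 1995

July 1995 starts on a Saturday; its first Tuesday is the 4th, so the 3rd Tuesday is the 18th — 18 July 1995.
That is not after 27 July 1995, so look at August 1995.
August 1995 starts on a Tuesday; its first Tuesday is the 1st, so the 3rd Tuesday is the 15th — 15 August 1995.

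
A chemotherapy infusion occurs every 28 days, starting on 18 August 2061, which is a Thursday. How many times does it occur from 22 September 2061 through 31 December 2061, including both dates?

3

Occurrences land 28·i days after 18 August 2061 for i = 0, 1, 2, …
22 September 2061 is 35 days after the start; 35 ÷ 28 = 1 remainder 7; since the remainder is 7, round up to i = 2. First occurrence in the window: #3 on 13 October 2061 (2×28 = 56 days in).
31 December 2061 is 135 days after the start; 135 ÷ 28 = 4 remainder 23. Last occurrence in the window: #5 on 8 December 2061.
Occurrences #3 through #5: 3 in total.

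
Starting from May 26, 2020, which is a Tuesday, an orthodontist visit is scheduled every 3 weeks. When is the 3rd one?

The 3rd occurrence is 2 intervals after the first: 2 × 21 = 42 days after May 26, 2020.
May has 31 days — 5 days to the end of May leaves 37.
June has 30 days (7 left).
7 days into July → July 7, 2020.

July 7, 2020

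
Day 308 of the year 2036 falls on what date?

3 November 2036

January has 31 days (308 − 31 = 277 remain).
February has 29 days (277 − 29 = 248 remain).
March has 31 days (248 − 31 = 217 remain).
April has 30 days (217 − 30 = 187 remain).
May has 31 days (187 − 31 = 156 remain).
June has 30 days (156 − 30 = 126 remain).
July has 31 days (126 − 31 = 95 remain).
August has 31 days (95 − 31 = 64 remain).
September has 30 days (64 − 30 = 34 remain).
October has 31 days (34 − 31 = 3 remain).
3 into November → November 3.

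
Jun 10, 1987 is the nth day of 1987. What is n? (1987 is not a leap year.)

161

Days in months before Jun: 31 + 28 + 31 + 30 + 31 = 151.
Plus 10 days into Jun → day 161.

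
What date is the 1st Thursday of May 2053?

May 2053 begins on a Thursday, so the first Thursday is May 1.

May 1, 2053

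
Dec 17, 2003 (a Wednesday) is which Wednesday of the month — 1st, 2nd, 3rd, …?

Day 17 falls in week ⌈17/7⌉ of the month.
Days 1–7 hold the 1st Wednesday, 8–14 the 2nd, 15–21 the 3rd, 22–28 the 4th, 29–31 the 5th.
17 is in the range for the 3rd.

3rd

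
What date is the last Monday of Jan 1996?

Jan 1996 begins on a Monday, so the first Monday is Jan 1.
Jan 1996 has 31 days. Adding weeks: 1, 8, 15, 22, 29 — the last one ≤ 31 is the 29th.

Jan 29, 1996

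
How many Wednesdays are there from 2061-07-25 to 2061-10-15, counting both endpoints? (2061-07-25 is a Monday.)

2061-07-25 is a Monday; the first Wednesday on or after it is 2061-07-27 (2 days later).
From 2061-07-27 to 2061-10-15: 4 + 31 + 30 + 15 = 80 days (rest of July, August, September, October).
80 ÷ 7 = 11 full weeks with remainder 3, so 11 more Wednesdays after the first → 12.

12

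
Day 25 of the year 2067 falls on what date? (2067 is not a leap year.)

January 25, 2067

25 into January → January 25.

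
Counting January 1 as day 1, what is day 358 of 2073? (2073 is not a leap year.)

Dec 24, 2073

Jan has 31 days (358 − 31 = 327 remain).
Feb has 28 days (327 − 28 = 299 remain).
Mar has 31 days (299 − 31 = 268 remain).
Apr has 30 days (268 − 30 = 238 remain).
May has 31 days (238 − 31 = 207 remain).
Jun has 30 days (207 − 30 = 177 remain).
Jul has 31 days (177 − 31 = 146 remain).
Aug has 31 days (146 − 31 = 115 remain).
Sep has 30 days (115 − 30 = 85 remain).
Oct has 31 days (85 − 31 = 54 remain).
Nov has 30 days (54 − 30 = 24 remain).
24 into Dec → Dec 24.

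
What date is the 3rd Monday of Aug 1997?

The first Monday of Aug 1997 is Aug 4.
The 3rd Monday is 2 weeks later: 4 + 14 = 18.

Aug 18, 1997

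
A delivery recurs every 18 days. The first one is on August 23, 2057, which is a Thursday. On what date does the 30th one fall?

January 27, 2059

The 30th occurrence is 29 intervals after the first: 29 × 18 = 522 days after August 23, 2057.
August has 31 days — 8 days to the end of August leaves 514.
From end of August to end of 2057 is 122 days (392 left).
2058 has 365 days (27 left).
27 days into January → January 27, 2059.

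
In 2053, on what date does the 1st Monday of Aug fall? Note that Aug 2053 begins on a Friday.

Aug 2053 begins on a Friday, so the first Monday is Aug 4 (3 days later).

Aug 4, 2053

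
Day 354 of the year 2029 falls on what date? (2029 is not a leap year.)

Jan has 31 days (354 − 31 = 323 remain).
Feb has 28 days (323 − 28 = 295 remain).
Mar has 31 days (295 − 31 = 264 remain).
Apr has 30 days (264 − 30 = 234 remain).
May has 31 days (234 − 31 = 203 remain).
Jun has 30 days (203 − 30 = 173 remain).
Jul has 31 days (173 − 31 = 142 remain).
Aug has 31 days (142 − 31 = 111 remain).
Sep has 30 days (111 − 30 = 81 remain).
Oct has 31 days (81 − 31 = 50 remain).
Nov has 30 days (50 − 30 = 20 remain).
20 into Dec → Dec 20.

Dec 20, 2029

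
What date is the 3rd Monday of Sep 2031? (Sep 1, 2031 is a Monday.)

Sep 15, 2031

Sep 2031 begins on a Monday, so the first Monday is Sep 1.
The 3rd Monday is 2 weeks later: 1 + 14 = 15.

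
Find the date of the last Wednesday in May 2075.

May 29, 2075

May 2075 begins on a Wednesday, so the first Wednesday is May 1.
May 2075 has 31 days. Adding weeks: 1, 8, 15, 22, 29 — the last one ≤ 31 is the 29th.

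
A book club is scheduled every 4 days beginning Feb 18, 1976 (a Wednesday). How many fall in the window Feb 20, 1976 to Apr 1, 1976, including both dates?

10

Occurrences land 4·i days after Feb 18, 1976 for i = 0, 1, 2, …
Feb 20, 1976 is 2 days after the start; 2 ÷ 4 = 0 remainder 2; since the remainder is 2, round up to i = 1. First occurrence in the window: #2 on Feb 22, 1976 (1×4 = 4 days in).
Apr 1, 1976 is 43 days after the start; 43 ÷ 4 = 10 remainder 3. Last occurrence in the window: #11 on Mar 29, 1976.
Occurrences #2 through #11: 10 in total.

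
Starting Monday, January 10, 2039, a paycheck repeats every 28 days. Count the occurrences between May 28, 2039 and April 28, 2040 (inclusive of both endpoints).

12

Occurrences land 28·i days after January 10, 2039 for i = 0, 1, 2, …
May 28, 2039 is 138 days after the start; 138 ÷ 28 = 4 remainder 26; since the remainder is 26, round up to i = 5. First occurrence in the window: #6 on May 30, 2039 (5×28 = 140 days in).
April 28, 2040 is 474 days after the start; 474 ÷ 28 = 16 remainder 26. Last occurrence in the window: #17 on April 2, 2040.
Occurrences #6 through #17: 12 in total.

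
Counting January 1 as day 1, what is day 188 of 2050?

January has 31 days (188 − 31 = 157 remain).
February has 28 days (157 − 28 = 129 remain).
March has 31 days (129 − 31 = 98 remain).
April has 30 days (98 − 30 = 68 remain).
May has 31 days (68 − 31 = 37 remain).
June has 30 days (37 − 30 = 7 remain).
7 into July → July 7.

2050-07-07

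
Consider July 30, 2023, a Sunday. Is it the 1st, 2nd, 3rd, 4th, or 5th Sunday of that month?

5th

Day 30 falls in week ⌈30/7⌉ of the month.
Days 1–7 hold the 1st Sunday, 8–14 the 2nd, 15–21 the 3rd, 22–28 the 4th, 29–31 the 5th.
30 is in the range for the 5th.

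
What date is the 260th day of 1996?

January has 31 days (260 − 31 = 229 remain).
February has 29 days (229 − 29 = 200 remain).
March has 31 days (200 − 31 = 169 remain).
April has 30 days (169 − 30 = 139 remain).
May has 31 days (139 − 31 = 108 remain).
June has 30 days (108 − 30 = 78 remain).
July has 31 days (78 − 31 = 47 remain).
August has 31 days (47 − 31 = 16 remain).
16 into September → September 16.

September 16, 1996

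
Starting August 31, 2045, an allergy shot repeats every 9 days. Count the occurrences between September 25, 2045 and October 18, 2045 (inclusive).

3

Occurrences land 9·i days after August 31, 2045 for i = 0, 1, 2, …
September 25, 2045 is 25 days after the start; 25 ÷ 9 = 2 remainder 7; since the remainder is 7, round up to i = 3. First occurrence in the window: #4 on September 27, 2045 (3×9 = 27 days in).
October 18, 2045 is 48 days after the start; 48 ÷ 9 = 5 remainder 3. Last occurrence in the window: #6 on October 15, 2045.
Occurrences #4 through #6: 3 in total.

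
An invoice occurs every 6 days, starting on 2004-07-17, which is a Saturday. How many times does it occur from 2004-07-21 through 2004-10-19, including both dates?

Occurrences land 6·i days after 2004-07-17 for i = 0, 1, 2, …
2004-07-21 is 4 days after the start; 4 ÷ 6 = 0 remainder 4; since the remainder is 4, round up to i = 1. First occurrence in the window: #2 on 2004-07-23 (1×6 = 6 days in).
2004-10-19 is 94 days after the start; 94 ÷ 6 = 15 remainder 4. Last occurrence in the window: #16 on 2004-10-15.
Occurrences #2 through #16: 15 in total.

15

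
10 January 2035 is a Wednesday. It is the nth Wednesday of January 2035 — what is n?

Day 10 falls in week ⌈10/7⌉ of the month.
Days 1–7 hold the 1st Wednesday, 8–14 the 2nd, 15–21 the 3rd, 22–28 the 4th, 29–31 the 5th.
10 is in the range for the 2nd.

2nd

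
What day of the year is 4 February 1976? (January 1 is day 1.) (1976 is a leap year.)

Days in months before February: 31 = 31.
Plus 4 days into February → day 35.

35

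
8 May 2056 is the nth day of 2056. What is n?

129

Days in months before May: 31 + 29 + 31 + 30 = 121.
Plus 8 days into May → day 129.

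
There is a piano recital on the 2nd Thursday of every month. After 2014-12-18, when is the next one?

December 2014 starts on a Monday; its first Thursday is the 4th, so the 2nd Thursday is the 11th — 2014-12-11.
That is not after 2014-12-18, so look at January 2015.
January 2015 starts on a Thursday; its first Thursday is the 1st, so the 2nd Thursday is the 8th — 2015-01-08.

2015-01-08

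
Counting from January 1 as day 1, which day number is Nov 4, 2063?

Days in months before Nov: 31 + 28 + 31 + 30 + 31 + 30 + 31 + 31 + 30 + 31 = 304.
Plus 4 days into Nov → day 308.

308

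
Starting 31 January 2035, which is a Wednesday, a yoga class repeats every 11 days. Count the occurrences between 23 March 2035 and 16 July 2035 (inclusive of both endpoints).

Occurrences land 11·i days after 31 January 2035 for i = 0, 1, 2, …
23 March 2035 is 51 days after the start; 51 ÷ 11 = 4 remainder 7; since the remainder is 7, round up to i = 5. First occurrence in the window: #6 on 27 March 2035 (5×11 = 55 days in).
16 July 2035 is 166 days after the start; 166 ÷ 11 = 15 remainder 1. Last occurrence in the window: #16 on 15 July 2035.
Occurrences #6 through #16: 11 in total.

11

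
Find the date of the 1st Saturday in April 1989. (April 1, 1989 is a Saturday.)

April 1989 begins on a Saturday, so the first Saturday is April 1.

1989-04-01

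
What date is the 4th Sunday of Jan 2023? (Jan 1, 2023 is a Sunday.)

Jan 22, 2023

Jan 2023 begins on a Sunday, so the first Sunday is Jan 1.
The 4th Sunday is 3 weeks later: 1 + 21 = 22.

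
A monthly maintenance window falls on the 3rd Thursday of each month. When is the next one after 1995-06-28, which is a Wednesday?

1995-07-20

June 1995 starts on a Thursday; its first Thursday is the 1st, so the 3rd Thursday is the 15th — 1995-06-15.
That is not after 1995-06-28, so look at July 1995.
July 1995 starts on a Saturday; its first Thursday is the 6th, so the 3rd Thursday is the 20th — 1995-07-20.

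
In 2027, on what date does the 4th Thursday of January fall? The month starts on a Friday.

28 January 2027

January 2027 begins on a Friday, so the first Thursday is January 7 (6 days later).
The 4th Thursday is 3 weeks later: 7 + 21 = 28.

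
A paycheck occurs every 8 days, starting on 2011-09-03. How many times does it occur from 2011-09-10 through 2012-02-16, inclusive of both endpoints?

20

Occurrences land 8·i days after 2011-09-03 for i = 0, 1, 2, …
2011-09-10 is 7 days after the start; 7 ÷ 8 = 0 remainder 7; since the remainder is 7, round up to i = 1. First occurrence in the window: #2 on 2011-09-11 (1×8 = 8 days in).
2012-02-16 is 166 days after the start; 166 ÷ 8 = 20 remainder 6. Last occurrence in the window: #21 on 2012-02-10.
Occurrences #2 through #21: 20 in total.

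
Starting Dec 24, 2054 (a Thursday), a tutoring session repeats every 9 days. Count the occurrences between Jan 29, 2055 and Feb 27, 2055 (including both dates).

4

Occurrences land 9·i days after Dec 24, 2054 for i = 0, 1, 2, …
Jan 29, 2055 is 36 days after the start; 36 ÷ 9 = 4 remainder 0. First occurrence in the window: #5 on Jan 29, 2055 (4×9 = 36 days in).
Feb 27, 2055 is 65 days after the start; 65 ÷ 9 = 7 remainder 2. Last occurrence in the window: #8 on Feb 25, 2055.
Occurrences #5 through #8: 4 in total.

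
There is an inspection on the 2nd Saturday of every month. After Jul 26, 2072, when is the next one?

Jul 2072 starts on a Friday; its first Saturday is the 2nd, so the 2nd Saturday is the 9th — Jul 9, 2072.
That is not after Jul 26, 2072, so look at Aug 2072.
Aug 2072 starts on a Monday; its first Saturday is the 6th, so the 2nd Saturday is the 13th — Aug 13, 2072.

Aug 13, 2072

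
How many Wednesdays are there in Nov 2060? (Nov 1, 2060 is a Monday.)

4

Nov 1, 2060 is a Monday; the first Wednesday on or after it is Nov 3, 2060 (2 days later).
From Nov 3, 2060 to Nov 30, 2060 is 30 − 3 = 27 days.
27 ÷ 7 = 3 full weeks with remainder 6, so 3 more Wednesdays after the first → 4.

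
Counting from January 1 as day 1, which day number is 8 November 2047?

Days in months before November: 31 + 28 + 31 + 30 + 31 + 30 + 31 + 31 + 30 + 31 = 304.
Plus 8 days into November → day 312.

312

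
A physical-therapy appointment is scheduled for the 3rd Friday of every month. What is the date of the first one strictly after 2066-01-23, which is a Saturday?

2066-02-19

January 2066 starts on a Friday; its first Friday is the 1st, so the 3rd Friday is the 15th — 2066-01-15.
That is not after 2066-01-23, so look at February 2066.
February 2066 starts on a Monday; its first Friday is the 5th, so the 3rd Friday is the 19th — 2066-02-19.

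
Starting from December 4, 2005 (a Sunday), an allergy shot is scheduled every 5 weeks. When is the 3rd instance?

February 12, 2006

The 3rd occurrence is 2 intervals after the first: 2 × 35 = 70 days after December 4, 2005.
December has 31 days — 27 days to the end of December leaves 43.
January has 31 days (12 left).
12 days into February → February 12, 2006.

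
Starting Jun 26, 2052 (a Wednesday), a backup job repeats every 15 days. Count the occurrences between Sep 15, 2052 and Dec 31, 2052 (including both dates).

7

Occurrences land 15·i days after Jun 26, 2052 for i = 0, 1, 2, …
Sep 15, 2052 is 81 days after the start; 81 ÷ 15 = 5 remainder 6; since the remainder is 6, round up to i = 6. First occurrence in the window: #7 on Sep 24, 2052 (6×15 = 90 days in).
Dec 31, 2052 is 188 days after the start; 188 ÷ 15 = 12 remainder 8. Last occurrence in the window: #13 on Dec 23, 2052.
Occurrences #7 through #13: 7 in total.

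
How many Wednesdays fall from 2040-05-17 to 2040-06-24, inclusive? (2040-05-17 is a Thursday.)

5

2040-05-17 is a Thursday; the first Wednesday on or after it is 2040-05-23 (6 days later).
From 2040-05-23 to 2040-06-24: 8 + 24 = 32 days (rest of May, June).
32 ÷ 7 = 4 full weeks with remainder 4, so 4 more Wednesdays after the first → 5.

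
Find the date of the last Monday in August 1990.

August 1990 begins on a Wednesday, so the first Monday is August 6 (5 days later).
August 1990 has 31 days. Adding weeks: 6, 13, 20, 27 — the last one ≤ 31 is the 27th.

27 August 1990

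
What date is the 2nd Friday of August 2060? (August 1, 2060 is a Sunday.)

13 August 2060

August 2060 begins on a Sunday, so the first Friday is August 6 (5 days later).
The 2nd Friday is 1 weeks later: 6 + 7 = 13.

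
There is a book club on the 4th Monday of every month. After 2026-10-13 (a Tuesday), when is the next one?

October 2026 starts on a Thursday; its first Monday is the 5th, so the 4th Monday is the 26th — 2026-10-26.
2026-10-26 is after 2026-10-13, so that is the next one.

2026-10-26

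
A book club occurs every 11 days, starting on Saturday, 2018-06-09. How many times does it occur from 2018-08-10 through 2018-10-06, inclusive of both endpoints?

5

Occurrences land 11·i days after 2018-06-09 for i = 0, 1, 2, …
2018-08-10 is 62 days after the start; 62 ÷ 11 = 5 remainder 7; since the remainder is 7, round up to i = 6. First occurrence in the window: #7 on 2018-08-14 (6×11 = 66 days in).
2018-10-06 is 119 days after the start; 119 ÷ 11 = 10 remainder 9. Last occurrence in the window: #11 on 2018-09-27.
Occurrences #7 through #11: 5 in total.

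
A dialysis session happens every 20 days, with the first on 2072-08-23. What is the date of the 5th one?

The 5th occurrence is 4 intervals after the first: 4 × 20 = 80 days after 2072-08-23.
August has 31 days — 8 days to the end of August leaves 72.
September has 30 days (42 left).
October has 31 days (11 left).
11 days into November → 2072-11-11.

2072-11-11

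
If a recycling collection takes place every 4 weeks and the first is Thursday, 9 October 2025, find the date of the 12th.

The 12th occurrence is 11 intervals after the first: 11 × 28 = 308 days after 9 October 2025.
October has 31 days — 22 days to the end of October leaves 286.
November has 30 days (256 left).
December has 31 days (225 left).
January has 31 days (194 left).
February has 28 days (166 left).
March has 31 days (135 left).
April has 30 days (105 left).
May has 31 days (74 left).
June has 30 days (44 left).
July has 31 days (13 left).
13 days into August → 13 August 2026.

13 August 2026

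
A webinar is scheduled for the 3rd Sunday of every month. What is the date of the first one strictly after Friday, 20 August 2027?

19 September 2027

August 2027 starts on a Sunday; its first Sunday is the 1st, so the 3rd Sunday is the 15th — 15 August 2027.
That is not after 20 August 2027, so look at September 2027.
September 2027 starts on a Wednesday; its first Sunday is the 5th, so the 3rd Sunday is the 19th — 19 September 2027.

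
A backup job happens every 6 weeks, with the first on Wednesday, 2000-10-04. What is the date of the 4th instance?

2001-02-07

The 4th occurrence is 3 intervals after the first: 3 × 42 = 126 days after 2000-10-04.
October has 31 days — 27 days to the end of October leaves 99.
November has 30 days (69 left).
December has 31 days (38 left).
January has 31 days (7 left).
7 days into February → 2001-02-07.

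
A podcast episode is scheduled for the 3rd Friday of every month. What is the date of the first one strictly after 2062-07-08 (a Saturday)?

July 2062 starts on a Saturday; its first Friday is the 7th, so the 3rd Friday is the 21st — 2062-07-21.
2062-07-21 is after 2062-07-08, so that is the next one.

2062-07-21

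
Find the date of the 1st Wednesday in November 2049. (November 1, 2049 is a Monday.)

2049-11-03

November 2049 begins on a Monday, so the first Wednesday is November 3 (2 days later).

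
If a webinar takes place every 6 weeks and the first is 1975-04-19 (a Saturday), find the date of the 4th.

The 4th occurrence is 3 intervals after the first: 3 × 42 = 126 days after 1975-04-19.
April has 30 days — 11 days to the end of April leaves 115.
May has 31 days (84 left).
June has 30 days (54 left).
July has 31 days (23 left).
23 days into August → 1975-08-23.

1975-08-23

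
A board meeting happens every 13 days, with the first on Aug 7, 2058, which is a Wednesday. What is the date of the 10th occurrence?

Dec 2, 2058

The 10th occurrence is 9 intervals after the first: 9 × 13 = 117 days after Aug 7, 2058.
Aug has 31 days — 24 days to the end of Aug leaves 93.
Sep has 30 days (63 left).
Oct has 31 days (32 left).
Nov has 30 days (2 left).
2 days into Dec → Dec 2, 2058.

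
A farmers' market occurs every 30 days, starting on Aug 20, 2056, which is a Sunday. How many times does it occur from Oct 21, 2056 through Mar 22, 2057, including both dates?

5

Occurrences land 30·i days after Aug 20, 2056 for i = 0, 1, 2, …
Oct 21, 2056 is 62 days after the start; 62 ÷ 30 = 2 remainder 2; since the remainder is 2, round up to i = 3. First occurrence in the window: #4 on Nov 18, 2056 (3×30 = 90 days in).
Mar 22, 2057 is 214 days after the start; 214 ÷ 30 = 7 remainder 4. Last occurrence in the window: #8 on Mar 18, 2057.
Occurrences #4 through #8: 5 in total.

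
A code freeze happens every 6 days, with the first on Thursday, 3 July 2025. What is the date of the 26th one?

The 26th occurrence is 25 intervals after the first: 25 × 6 = 150 days after 3 July 2025.
July has 31 days — 28 days to the end of July leaves 122.
August has 31 days (91 left).
September has 30 days (61 left).
October has 31 days (30 left).
30 days into November → 30 November 2025.

30 November 2025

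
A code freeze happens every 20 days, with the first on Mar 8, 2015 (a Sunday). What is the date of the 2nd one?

The 2nd occurrence is 1 interval after the first: 1 × 20 = 20 days after Mar 8, 2015.
20 days later is Mar 28, 2015.

Mar 28, 2015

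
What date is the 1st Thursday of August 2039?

August 2039 begins on a Monday, so the first Thursday is August 4 (3 days later).

2039-08-04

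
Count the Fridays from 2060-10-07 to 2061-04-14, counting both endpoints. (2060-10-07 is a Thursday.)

27

2060-10-07 is a Thursday; the first Friday on or after it is 2060-10-08 (1 day later).
From 2060-10-08 to 2061-04-14: 23 + 30 + 31 + 31 + 28 + 31 + 14 = 188 days (rest of October, November, December, January, February, March, April).
188 ÷ 7 = 26 full weeks with remainder 6, so 26 more Fridays after the first → 27.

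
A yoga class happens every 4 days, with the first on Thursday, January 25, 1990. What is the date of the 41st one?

The 41st occurrence is 40 intervals after the first: 40 × 4 = 160 days after January 25, 1990.
January has 31 days — 6 days to the end of January leaves 154.
February has 28 days (126 left).
March has 31 days (95 left).
April has 30 days (65 left).
May has 31 days (34 left).
June has 30 days (4 left).
4 days into July → July 4, 1990.

July 4, 1990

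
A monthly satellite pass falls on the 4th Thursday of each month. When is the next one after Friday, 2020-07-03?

July 2020 starts on a Wednesday; its first Thursday is the 2nd, so the 4th Thursday is the 23rd — 2020-07-23.
2020-07-23 is after 2020-07-03, so that is the next one.

2020-07-23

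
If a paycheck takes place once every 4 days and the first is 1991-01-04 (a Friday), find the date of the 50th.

1991-07-19

The 50th occurrence is 49 intervals after the first: 49 × 4 = 196 days after 1991-01-04.
January has 31 days — 27 days to the end of January leaves 169.
February has 28 days (141 left).
March has 31 days (110 left).
April has 30 days (80 left).
May has 31 days (49 left).
June has 30 days (19 left).
19 days into July → 1991-07-19.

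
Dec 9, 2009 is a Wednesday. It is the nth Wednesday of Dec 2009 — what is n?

2nd

Day 9 falls in week ⌈9/7⌉ of the month.
Days 1–7 hold the 1st Wednesday, 8–14 the 2nd, 15–21 the 3rd, 22–28 the 4th, 29–31 the 5th.
9 is in the range for the 2nd.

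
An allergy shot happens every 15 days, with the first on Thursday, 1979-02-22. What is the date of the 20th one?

1979-12-04

The 20th occurrence is 19 intervals after the first: 19 × 15 = 285 days after 1979-02-22.
February has 28 days — 6 days to the end of February leaves 279.
March has 31 days (248 left).
April has 30 days (218 left).
May has 31 days (187 left).
June has 30 days (157 left).
July has 31 days (126 left).
August has 31 days (95 left).
September has 30 days (65 left).
October has 31 days (34 left).
November has 30 days (4 left).
4 days into December → 1979-12-04.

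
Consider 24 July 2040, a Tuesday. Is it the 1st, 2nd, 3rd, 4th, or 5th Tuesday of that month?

Day 24 falls in week ⌈24/7⌉ of the month.
Days 1–7 hold the 1st Tuesday, 8–14 the 2nd, 15–21 the 3rd, 22–28 the 4th, 29–31 the 5th.
24 is in the range for the 4th.

4th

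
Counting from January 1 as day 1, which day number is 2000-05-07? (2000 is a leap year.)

128

Days in months before May: 31 + 29 + 31 + 30 = 121.
Plus 7 days into May → day 128.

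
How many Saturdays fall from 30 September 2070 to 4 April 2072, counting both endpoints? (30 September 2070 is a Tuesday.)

79

30 September 2070 is a Tuesday; the first Saturday on or after it is 4 October 2070 (4 days later).
From 4 October 2070 to 4 April 2072: 88 + 365 + 95 = 548 days (rest of 2070, 2071, to 4 April 2072 in 2072).
548 ÷ 7 = 78 full weeks with remainder 2, so 78 more Saturdays after the first → 79.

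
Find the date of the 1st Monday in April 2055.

The first Monday of April 2055 is April 5.

April 5, 2055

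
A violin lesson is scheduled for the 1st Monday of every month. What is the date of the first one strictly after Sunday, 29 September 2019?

September 2019 starts on a Sunday, so its 1st Monday is 2 September 2019 (1 day in).
That is not after 29 September 2019, so look at October 2019.
October 2019 starts on a Tuesday, so its 1st Monday is 7 October 2019 (6 days in).

7 October 2019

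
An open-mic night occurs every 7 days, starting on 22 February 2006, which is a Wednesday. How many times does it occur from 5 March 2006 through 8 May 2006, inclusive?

Occurrences land 7·i days after 22 February 2006 for i = 0, 1, 2, …
5 March 2006 is 11 days after the start; 11 ÷ 7 = 1 remainder 4; since the remainder is 4, round up to i = 2. First occurrence in the window: #3 on 8 March 2006 (2×7 = 14 days in).
8 May 2006 is 75 days after the start; 75 ÷ 7 = 10 remainder 5. Last occurrence in the window: #11 on 3 May 2006.
Occurrences #3 through #11: 9 in total.

9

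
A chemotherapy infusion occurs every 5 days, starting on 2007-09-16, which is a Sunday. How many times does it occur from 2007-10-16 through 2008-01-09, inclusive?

Occurrences land 5·i days after 2007-09-16 for i = 0, 1, 2, …
2007-10-16 is 30 days after the start; 30 ÷ 5 = 6 remainder 0. First occurrence in the window: #7 on 2007-10-16 (6×5 = 30 days in).
2008-01-09 is 115 days after the start; 115 ÷ 5 = 23 remainder 0. Last occurrence in the window: #24 on 2008-01-09.
Occurrences #7 through #24: 18 in total.

18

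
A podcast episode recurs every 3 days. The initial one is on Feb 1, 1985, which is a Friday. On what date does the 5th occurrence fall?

The 5th occurrence is 4 intervals after the first: 4 × 3 = 12 days after Feb 1, 1985.
12 days later is Feb 13, 1985.

Feb 13, 1985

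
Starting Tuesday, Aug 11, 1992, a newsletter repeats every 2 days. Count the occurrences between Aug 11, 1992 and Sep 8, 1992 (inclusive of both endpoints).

Occurrences land 2·i days after Aug 11, 1992 for i = 0, 1, 2, …
The window opens on the start date, so the first occurrence inside is #1 on Aug 11, 1992.
Sep 8, 1992 is 28 days after the start; 28 ÷ 2 = 14 remainder 0. Last occurrence in the window: #15 on Sep 8, 1992.
Occurrences #1 through #15: 15 in total.

15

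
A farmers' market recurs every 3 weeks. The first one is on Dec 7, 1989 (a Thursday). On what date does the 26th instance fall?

May 16, 1991

The 26th occurrence is 25 intervals after the first: 25 × 21 = 525 days after Dec 7, 1989.
Dec has 31 days — 24 days to the end of Dec leaves 501.
1990 has 365 days (136 left).
Jan has 31 days (105 left).
Feb has 28 days (77 left).
Mar has 31 days (46 left).
Apr has 30 days (16 left).
16 days into May → May 16, 1991.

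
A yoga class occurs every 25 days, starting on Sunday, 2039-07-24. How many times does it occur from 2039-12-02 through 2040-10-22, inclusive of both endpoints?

13

Occurrences land 25·i days after 2039-07-24 for i = 0, 1, 2, …
2039-12-02 is 131 days after the start; 131 ÷ 25 = 5 remainder 6; since the remainder is 6, round up to i = 6. First occurrence in the window: #7 on 2039-12-21 (6×25 = 150 days in).
2040-10-22 is 456 days after the start; 456 ÷ 25 = 18 remainder 6. Last occurrence in the window: #19 on 2040-10-16.
Occurrences #7 through #19: 13 in total.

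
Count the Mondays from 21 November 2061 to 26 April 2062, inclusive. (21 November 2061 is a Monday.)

21 November 2061 is a Monday; the first Monday on or after it is 21 November 2061.
From 21 November 2061 to 26 April 2062: 9 + 31 + 31 + 28 + 31 + 26 = 156 days (rest of November, December, January, February, March, April).
156 ÷ 7 = 22 full weeks with remainder 2, so 22 more Mondays after the first → 23.

23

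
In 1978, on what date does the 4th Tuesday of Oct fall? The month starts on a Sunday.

Oct 24, 1978

Oct 1978 begins on a Sunday, so the first Tuesday is Oct 3 (2 days later).
The 4th Tuesday is 3 weeks later: 3 + 21 = 24.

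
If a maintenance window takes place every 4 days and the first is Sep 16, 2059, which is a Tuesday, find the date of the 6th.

Oct 6, 2059

The 6th occurrence is 5 intervals after the first: 5 × 4 = 20 days after Sep 16, 2059.
Sep has 30 days — 14 days to the end of Sep leaves 6.
6 days into Oct → Oct 6, 2059.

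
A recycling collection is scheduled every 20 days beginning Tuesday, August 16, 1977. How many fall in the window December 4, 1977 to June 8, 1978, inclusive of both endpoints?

Occurrences land 20·i days after August 16, 1977 for i = 0, 1, 2, …
December 4, 1977 is 110 days after the start; 110 ÷ 20 = 5 remainder 10; since the remainder is 10, round up to i = 6. First occurrence in the window: #7 on December 14, 1977 (6×20 = 120 days in).
June 8, 1978 is 296 days after the start; 296 ÷ 20 = 14 remainder 16. Last occurrence in the window: #15 on May 23, 1978.
Occurrences #7 through #15: 9 in total.

9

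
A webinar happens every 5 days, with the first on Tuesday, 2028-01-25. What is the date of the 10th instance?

The 10th occurrence is 9 intervals after the first: 9 × 5 = 45 days after 2028-01-25.
January has 31 days — 6 days to the end of January leaves 39.
February has 29 days (10 left).
10 days into March → 2028-03-10.

2028-03-10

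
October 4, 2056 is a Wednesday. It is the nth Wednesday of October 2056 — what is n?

Day 4 falls in week ⌈4/7⌉ of the month.
Days 1–7 hold the 1st Wednesday, 8–14 the 2nd, 15–21 the 3rd, 22–28 the 4th, 29–31 the 5th.
4 is in the range for the 1st.

1st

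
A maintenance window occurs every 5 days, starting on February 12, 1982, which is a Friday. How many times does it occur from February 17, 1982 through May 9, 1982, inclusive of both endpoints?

17

Occurrences land 5·i days after February 12, 1982 for i = 0, 1, 2, …
February 17, 1982 is 5 days after the start; 5 ÷ 5 = 1 remainder 0. First occurrence in the window: #2 on February 17, 1982 (1×5 = 5 days in).
May 9, 1982 is 86 days after the start; 86 ÷ 5 = 17 remainder 1. Last occurrence in the window: #18 on May 8, 1982.
Occurrences #2 through #18: 17 in total.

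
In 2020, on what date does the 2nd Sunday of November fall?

2020-11-08

The first Sunday of November 2020 is November 1.
The 2nd Sunday is 1 weeks later: 1 + 7 = 8.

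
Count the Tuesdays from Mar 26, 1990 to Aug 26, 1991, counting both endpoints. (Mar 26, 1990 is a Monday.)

Mar 26, 1990 is a Monday; the first Tuesday on or after it is Mar 27, 1990 (1 day later).
From Mar 27, 1990 to Aug 26, 1991: 279 + 238 = 517 days (rest of 1990, to Aug 26, 1991 in 1991).
517 ÷ 7 = 73 full weeks with remainder 6, so 73 more Tuesdays after the first → 74.

74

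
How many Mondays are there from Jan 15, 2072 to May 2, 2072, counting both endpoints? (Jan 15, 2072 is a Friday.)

16

Jan 15, 2072 is a Friday; the first Monday on or after it is Jan 18, 2072 (3 days later).
From Jan 18, 2072 to May 2, 2072: 13 + 29 + 31 + 30 + 2 = 105 days (rest of Jan, Feb, Mar, Apr, May).
105 ÷ 7 = 15 full weeks with remainder 0, so 15 more Mondays after the first → 16.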